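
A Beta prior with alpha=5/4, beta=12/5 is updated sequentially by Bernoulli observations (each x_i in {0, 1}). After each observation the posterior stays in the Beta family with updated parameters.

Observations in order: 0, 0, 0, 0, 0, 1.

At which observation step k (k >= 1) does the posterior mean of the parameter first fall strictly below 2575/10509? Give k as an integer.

k = 2

obs 1: x=0 → posterior Beta(5/4, 17/5)
obs 2: x=0 → posterior Beta(5/4, 22/5)
obs 3: x=0 → posterior Beta(5/4, 27/5)
obs 4: x=0 → posterior Beta(5/4, 32/5)
obs 5: x=0 → posterior Beta(5/4, 37/5)
obs 6: x=1 → posterior Beta(9/4, 37/5)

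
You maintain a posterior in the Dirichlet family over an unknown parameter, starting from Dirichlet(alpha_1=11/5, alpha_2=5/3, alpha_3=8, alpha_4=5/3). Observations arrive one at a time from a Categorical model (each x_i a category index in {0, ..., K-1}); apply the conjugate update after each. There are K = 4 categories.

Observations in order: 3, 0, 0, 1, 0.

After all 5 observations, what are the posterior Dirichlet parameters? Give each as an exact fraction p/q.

alpha_1=26/5, alpha_2=8/3, alpha_3=8, alpha_4=8/3

obs 1: x=3 → posterior Dirichlet(11/5, 5/3, 8, 8/3)
obs 2: x=0 → posterior Dirichlet(16/5, 5/3, 8, 8/3)
obs 3: x=0 → posterior Dirichlet(21/5, 5/3, 8, 8/3)
obs 4: x=1 → posterior Dirichlet(21/5, 8/3, 8, 8/3)
obs 5: x=0 → posterior Dirichlet(26/5, 8/3, 8, 8/3)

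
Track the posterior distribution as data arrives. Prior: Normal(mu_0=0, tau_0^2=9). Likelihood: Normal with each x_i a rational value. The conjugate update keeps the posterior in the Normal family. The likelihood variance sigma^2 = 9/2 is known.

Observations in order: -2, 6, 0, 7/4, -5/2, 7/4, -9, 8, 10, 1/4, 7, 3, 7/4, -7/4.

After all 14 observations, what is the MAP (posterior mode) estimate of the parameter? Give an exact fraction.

97/58

obs 1: x=-2 → posterior Normal(-4/3, 3)
obs 2: x=6 → posterior Normal(8/5, 9/5)
obs 3: x=0 → posterior Normal(8/7, 9/7)
obs 4: x=7/4 → posterior Normal(23/18, 1)
obs 5: x=-5/2 → posterior Normal(13/22, 9/11)
obs 6: x=7/4 → posterior Normal(10/13, 9/13)
obs 7: x=-9 → posterior Normal(-8/15, 3/5)
obs 8: x=8 → posterior Normal(8/17, 9/17)
obs 9: x=10 → posterior Normal(28/19, 9/19)
obs 10: x=1/4 → posterior Normal(19/14, 3/7)
obs 11: x=7 → posterior Normal(85/46, 9/23)
obs 12: x=3 → posterior Normal(97/50, 9/25)
obs 13: x=7/4 → posterior Normal(52/27, 1/3)
obs 14: x=-7/4 → posterior Normal(97/58, 9/29)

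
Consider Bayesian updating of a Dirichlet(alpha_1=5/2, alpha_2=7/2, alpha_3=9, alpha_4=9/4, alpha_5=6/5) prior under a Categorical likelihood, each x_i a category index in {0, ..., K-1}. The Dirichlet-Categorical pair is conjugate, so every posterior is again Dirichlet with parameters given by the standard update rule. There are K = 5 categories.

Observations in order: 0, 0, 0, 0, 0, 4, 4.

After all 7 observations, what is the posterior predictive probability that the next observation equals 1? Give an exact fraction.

obs 1: x=0 → posterior Dirichlet(7/2, 7/2, 9, 9/4, 6/5)
obs 2: x=0 → posterior Dirichlet(9/2, 7/2, 9, 9/4, 6/5)
obs 3: x=0 → posterior Dirichlet(11/2, 7/2, 9, 9/4, 6/5)
obs 4: x=0 → posterior Dirichlet(13/2, 7/2, 9, 9/4, 6/5)
obs 5: x=0 → posterior Dirichlet(15/2, 7/2, 9, 9/4, 6/5)
obs 6: x=4 → posterior Dirichlet(15/2, 7/2, 9, 9/4, 11/5)
obs 7: x=4 → posterior Dirichlet(15/2, 7/2, 9, 9/4, 16/5)

70/509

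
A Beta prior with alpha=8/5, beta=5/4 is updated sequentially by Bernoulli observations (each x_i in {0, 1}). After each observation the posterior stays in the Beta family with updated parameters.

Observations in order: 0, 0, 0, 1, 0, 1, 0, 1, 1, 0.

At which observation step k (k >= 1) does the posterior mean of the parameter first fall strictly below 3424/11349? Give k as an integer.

k = 3

obs 1: x=0 → posterior Beta(8/5, 9/4)
obs 2: x=0 → posterior Beta(8/5, 13/4)
obs 3: x=0 → posterior Beta(8/5, 17/4)
obs 4: x=1 → posterior Beta(13/5, 17/4)
obs 5: x=0 → posterior Beta(13/5, 21/4)
obs 6: x=1 → posterior Beta(18/5, 21/4)
obs 7: x=0 → posterior Beta(18/5, 25/4)
obs 8: x=1 → posterior Beta(23/5, 25/4)
obs 9: x=1 → posterior Beta(28/5, 25/4)
obs 10: x=0 → posterior Beta(28/5, 29/4)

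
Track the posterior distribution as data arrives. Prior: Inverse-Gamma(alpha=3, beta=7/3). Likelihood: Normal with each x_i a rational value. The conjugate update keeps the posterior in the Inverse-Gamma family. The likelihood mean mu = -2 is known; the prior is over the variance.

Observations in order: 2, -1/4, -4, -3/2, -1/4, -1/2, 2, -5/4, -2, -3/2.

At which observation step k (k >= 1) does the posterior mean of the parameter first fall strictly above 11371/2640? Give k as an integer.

obs 1: x=2 → posterior Inverse-Gamma(7/2, 31/3)
obs 2: x=-1/4 → posterior Inverse-Gamma(4, 1139/96)
obs 3: x=-4 → posterior Inverse-Gamma(9/2, 1331/96)
obs 4: x=-3/2 → posterior Inverse-Gamma(5, 1343/96)
obs 5: x=-1/4 → posterior Inverse-Gamma(11/2, 745/48)
obs 6: x=-1/2 → posterior Inverse-Gamma(6, 799/48)
obs 7: x=2 → posterior Inverse-Gamma(13/2, 1183/48)
obs 8: x=-5/4 → posterior Inverse-Gamma(7, 2393/96)
obs 9: x=-2 → posterior Inverse-Gamma(15/2, 2393/96)
obs 10: x=-3/2 → posterior Inverse-Gamma(8, 2405/96)

k = 7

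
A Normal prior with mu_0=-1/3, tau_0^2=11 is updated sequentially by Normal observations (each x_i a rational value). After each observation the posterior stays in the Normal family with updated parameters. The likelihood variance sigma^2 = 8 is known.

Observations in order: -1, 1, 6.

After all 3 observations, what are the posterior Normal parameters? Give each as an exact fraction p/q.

mu_0=190/123, tau_0^2=88/41

obs 1: x=-1 → posterior Normal(-41/57, 88/19)
obs 2: x=1 → posterior Normal(-4/45, 44/15)
obs 3: x=6 → posterior Normal(190/123, 88/41)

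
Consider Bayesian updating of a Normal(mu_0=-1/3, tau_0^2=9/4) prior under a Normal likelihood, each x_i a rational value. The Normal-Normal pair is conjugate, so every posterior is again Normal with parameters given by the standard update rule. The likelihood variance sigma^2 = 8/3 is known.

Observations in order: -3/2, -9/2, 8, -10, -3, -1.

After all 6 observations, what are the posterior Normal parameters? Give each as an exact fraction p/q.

mu_0=-502/291, tau_0^2=36/97

obs 1: x=-3/2 → posterior Normal(-307/354, 72/59)
obs 2: x=-9/2 → posterior Normal(-259/129, 36/43)
obs 3: x=8 → posterior Normal(130/339, 72/113)
obs 4: x=-10 → posterior Normal(-34/21, 18/35)
obs 5: x=-3 → posterior Normal(-923/501, 72/167)
obs 6: x=-1 → posterior Normal(-502/291, 36/97)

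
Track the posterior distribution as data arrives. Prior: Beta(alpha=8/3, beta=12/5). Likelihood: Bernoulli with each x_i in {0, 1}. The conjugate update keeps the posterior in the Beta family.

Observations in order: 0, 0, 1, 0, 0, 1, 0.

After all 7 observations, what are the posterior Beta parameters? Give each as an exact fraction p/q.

obs 1: x=0 → posterior Beta(8/3, 17/5)
obs 2: x=0 → posterior Beta(8/3, 22/5)
obs 3: x=1 → posterior Beta(11/3, 22/5)
obs 4: x=0 → posterior Beta(11/3, 27/5)
obs 5: x=0 → posterior Beta(11/3, 32/5)
obs 6: x=1 → posterior Beta(14/3, 32/5)
obs 7: x=0 → posterior Beta(14/3, 37/5)

alpha=14/3, beta=37/5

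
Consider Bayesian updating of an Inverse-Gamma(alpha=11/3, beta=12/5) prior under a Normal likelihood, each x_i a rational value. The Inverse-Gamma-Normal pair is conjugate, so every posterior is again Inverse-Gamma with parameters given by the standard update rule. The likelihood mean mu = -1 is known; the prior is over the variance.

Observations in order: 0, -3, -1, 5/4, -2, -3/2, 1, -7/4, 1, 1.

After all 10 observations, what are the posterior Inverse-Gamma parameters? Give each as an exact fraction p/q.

obs 1: x=0 → posterior Inverse-Gamma(25/6, 29/10)
obs 2: x=-3 → posterior Inverse-Gamma(14/3, 49/10)
obs 3: x=-1 → posterior Inverse-Gamma(31/6, 49/10)
obs 4: x=5/4 → posterior Inverse-Gamma(17/3, 1189/160)
obs 5: x=-2 → posterior Inverse-Gamma(37/6, 1269/160)
obs 6: x=-3/2 → posterior Inverse-Gamma(20/3, 1289/160)
obs 7: x=1 → posterior Inverse-Gamma(43/6, 1609/160)
obs 8: x=-7/4 → posterior Inverse-Gamma(23/3, 827/80)
obs 9: x=1 → posterior Inverse-Gamma(49/6, 987/80)
obs 10: x=1 → posterior Inverse-Gamma(26/3, 1147/80)

alpha=26/3, beta=1147/80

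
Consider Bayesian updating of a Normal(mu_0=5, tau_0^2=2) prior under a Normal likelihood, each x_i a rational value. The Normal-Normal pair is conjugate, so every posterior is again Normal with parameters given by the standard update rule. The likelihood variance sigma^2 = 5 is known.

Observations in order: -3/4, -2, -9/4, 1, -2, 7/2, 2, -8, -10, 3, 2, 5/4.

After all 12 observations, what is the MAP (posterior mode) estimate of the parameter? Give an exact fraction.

obs 1: x=-3/4 → posterior Normal(47/14, 10/7)
obs 2: x=-2 → posterior Normal(13/6, 10/9)
obs 3: x=-9/4 → posterior Normal(15/11, 10/11)
obs 4: x=1 → posterior Normal(17/13, 10/13)
obs 5: x=-2 → posterior Normal(13/15, 2/3)
obs 6: x=7/2 → posterior Normal(20/17, 10/17)
obs 7: x=2 → posterior Normal(24/19, 10/19)
obs 8: x=-8 → posterior Normal(8/21, 10/21)
obs 9: x=-10 → posterior Normal(-12/23, 10/23)
obs 10: x=3 → posterior Normal(-6/25, 2/5)
obs 11: x=2 → posterior Normal(-2/27, 10/27)
obs 12: x=5/4 → posterior Normal(1/58, 10/29)

1/58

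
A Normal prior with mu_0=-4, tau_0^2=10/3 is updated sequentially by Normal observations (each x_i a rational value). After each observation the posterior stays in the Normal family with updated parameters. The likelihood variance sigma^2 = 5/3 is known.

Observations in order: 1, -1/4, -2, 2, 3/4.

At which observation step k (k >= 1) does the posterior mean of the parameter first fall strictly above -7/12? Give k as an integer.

k = 2

obs 1: x=1 → posterior Normal(-2/3, 10/9)
obs 2: x=-1/4 → posterior Normal(-1/2, 2/3)
obs 3: x=-2 → posterior Normal(-13/14, 10/21)
obs 4: x=2 → posterior Normal(-5/18, 10/27)
obs 5: x=3/4 → posterior Normal(-1/11, 10/33)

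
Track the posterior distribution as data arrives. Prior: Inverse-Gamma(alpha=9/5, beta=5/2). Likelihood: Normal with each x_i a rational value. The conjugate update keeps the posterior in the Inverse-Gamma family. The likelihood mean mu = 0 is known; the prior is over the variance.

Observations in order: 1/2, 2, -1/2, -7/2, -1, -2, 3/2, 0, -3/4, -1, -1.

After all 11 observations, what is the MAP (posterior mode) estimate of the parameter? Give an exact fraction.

2525/1328

obs 1: x=1/2 → posterior Inverse-Gamma(23/10, 21/8)
obs 2: x=2 → posterior Inverse-Gamma(14/5, 37/8)
obs 3: x=-1/2 → posterior Inverse-Gamma(33/10, 19/4)
obs 4: x=-7/2 → posterior Inverse-Gamma(19/5, 87/8)
obs 5: x=-1 → posterior Inverse-Gamma(43/10, 91/8)
obs 6: x=-2 → posterior Inverse-Gamma(24/5, 107/8)
obs 7: x=3/2 → posterior Inverse-Gamma(53/10, 29/2)
obs 8: x=0 → posterior Inverse-Gamma(29/5, 29/2)
obs 9: x=-3/4 → posterior Inverse-Gamma(63/10, 473/32)
obs 10: x=-1 → posterior Inverse-Gamma(34/5, 489/32)
obs 11: x=-1 → posterior Inverse-Gamma(73/10, 505/32)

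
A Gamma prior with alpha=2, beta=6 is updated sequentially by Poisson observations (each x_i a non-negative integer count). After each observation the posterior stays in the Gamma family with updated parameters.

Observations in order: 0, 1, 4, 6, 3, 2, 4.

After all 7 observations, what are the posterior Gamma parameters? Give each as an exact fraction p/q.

obs 1: x=0 → posterior Gamma(2, 7)
obs 2: x=1 → posterior Gamma(3, 8)
obs 3: x=4 → posterior Gamma(7, 9)
obs 4: x=6 → posterior Gamma(13, 10)
obs 5: x=3 → posterior Gamma(16, 11)
obs 6: x=2 → posterior Gamma(18, 12)
obs 7: x=4 → posterior Gamma(22, 13)

alpha=22, beta=13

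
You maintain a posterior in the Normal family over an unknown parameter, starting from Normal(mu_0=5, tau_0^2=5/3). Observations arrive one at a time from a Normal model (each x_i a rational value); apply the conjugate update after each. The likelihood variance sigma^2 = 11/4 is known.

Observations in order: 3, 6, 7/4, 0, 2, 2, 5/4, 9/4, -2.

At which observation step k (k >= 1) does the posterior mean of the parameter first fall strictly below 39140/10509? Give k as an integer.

k = 4

obs 1: x=3 → posterior Normal(225/53, 55/53)
obs 2: x=6 → posterior Normal(345/73, 55/73)
obs 3: x=7/4 → posterior Normal(380/93, 55/93)
obs 4: x=0 → posterior Normal(380/113, 55/113)
obs 5: x=2 → posterior Normal(60/19, 55/133)
obs 6: x=2 → posterior Normal(460/153, 55/153)
obs 7: x=5/4 → posterior Normal(485/173, 55/173)
obs 8: x=9/4 → posterior Normal(530/193, 55/193)
obs 9: x=-2 → posterior Normal(490/213, 55/213)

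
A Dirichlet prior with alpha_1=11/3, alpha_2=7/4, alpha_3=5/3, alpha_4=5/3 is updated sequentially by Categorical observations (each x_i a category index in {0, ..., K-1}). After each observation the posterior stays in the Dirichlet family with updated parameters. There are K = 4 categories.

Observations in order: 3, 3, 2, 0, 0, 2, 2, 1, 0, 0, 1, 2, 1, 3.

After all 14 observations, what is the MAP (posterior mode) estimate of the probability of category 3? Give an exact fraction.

obs 1: x=3 → posterior Dirichlet(11/3, 7/4, 5/3, 8/3)
obs 2: x=3 → posterior Dirichlet(11/3, 7/4, 5/3, 11/3)
obs 3: x=2 → posterior Dirichlet(11/3, 7/4, 8/3, 11/3)
obs 4: x=0 → posterior Dirichlet(14/3, 7/4, 8/3, 11/3)
obs 5: x=0 → posterior Dirichlet(17/3, 7/4, 8/3, 11/3)
obs 6: x=2 → posterior Dirichlet(17/3, 7/4, 11/3, 11/3)
obs 7: x=2 → posterior Dirichlet(17/3, 7/4, 14/3, 11/3)
obs 8: x=1 → posterior Dirichlet(17/3, 11/4, 14/3, 11/3)
obs 9: x=0 → posterior Dirichlet(20/3, 11/4, 14/3, 11/3)
obs 10: x=0 → posterior Dirichlet(23/3, 11/4, 14/3, 11/3)
obs 11: x=1 → posterior Dirichlet(23/3, 15/4, 14/3, 11/3)
obs 12: x=2 → posterior Dirichlet(23/3, 15/4, 17/3, 11/3)
obs 13: x=1 → posterior Dirichlet(23/3, 19/4, 17/3, 11/3)
obs 14: x=3 → posterior Dirichlet(23/3, 19/4, 17/3, 14/3)

44/225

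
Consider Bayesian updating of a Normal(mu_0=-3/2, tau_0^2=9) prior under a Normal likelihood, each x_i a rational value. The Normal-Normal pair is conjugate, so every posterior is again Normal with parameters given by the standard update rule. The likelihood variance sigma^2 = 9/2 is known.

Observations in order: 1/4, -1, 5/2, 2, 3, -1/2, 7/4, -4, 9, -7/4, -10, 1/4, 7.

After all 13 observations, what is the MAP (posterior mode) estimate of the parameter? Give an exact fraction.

31/54

obs 1: x=1/4 → posterior Normal(-1/3, 3)
obs 2: x=-1 → posterior Normal(-3/5, 9/5)
obs 3: x=5/2 → posterior Normal(2/7, 9/7)
obs 4: x=2 → posterior Normal(2/3, 1)
obs 5: x=3 → posterior Normal(12/11, 9/11)
obs 6: x=-1/2 → posterior Normal(11/13, 9/13)
obs 7: x=7/4 → posterior Normal(29/30, 3/5)
obs 8: x=-4 → posterior Normal(13/34, 9/17)
obs 9: x=9 → posterior Normal(49/38, 9/19)
obs 10: x=-7/4 → posterior Normal(1, 3/7)
obs 11: x=-10 → posterior Normal(1/23, 9/23)
obs 12: x=1/4 → posterior Normal(3/50, 9/25)
obs 13: x=7 → posterior Normal(31/54, 1/3)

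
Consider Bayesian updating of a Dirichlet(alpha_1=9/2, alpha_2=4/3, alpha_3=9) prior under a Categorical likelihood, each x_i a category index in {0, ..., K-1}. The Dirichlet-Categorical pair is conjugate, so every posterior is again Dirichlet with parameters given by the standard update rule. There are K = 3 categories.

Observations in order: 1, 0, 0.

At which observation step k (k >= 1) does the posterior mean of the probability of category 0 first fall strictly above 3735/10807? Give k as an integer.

k = 3

obs 1: x=1 → posterior Dirichlet(9/2, 7/3, 9)
obs 2: x=0 → posterior Dirichlet(11/2, 7/3, 9)
obs 3: x=0 → posterior Dirichlet(13/2, 7/3, 9)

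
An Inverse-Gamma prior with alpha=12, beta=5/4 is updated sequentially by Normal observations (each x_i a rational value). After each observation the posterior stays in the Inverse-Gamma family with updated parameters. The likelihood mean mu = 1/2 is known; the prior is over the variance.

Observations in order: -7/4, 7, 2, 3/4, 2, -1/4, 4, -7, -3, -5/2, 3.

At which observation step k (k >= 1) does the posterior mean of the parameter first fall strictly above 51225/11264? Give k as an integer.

obs 1: x=-7/4 → posterior Inverse-Gamma(25/2, 121/32)
obs 2: x=7 → posterior Inverse-Gamma(13, 797/32)
obs 3: x=2 → posterior Inverse-Gamma(27/2, 833/32)
obs 4: x=3/4 → posterior Inverse-Gamma(14, 417/16)
obs 5: x=2 → posterior Inverse-Gamma(29/2, 435/16)
obs 6: x=-1/4 → posterior Inverse-Gamma(15, 879/32)
obs 7: x=4 → posterior Inverse-Gamma(31/2, 1075/32)
obs 8: x=-7 → posterior Inverse-Gamma(16, 1975/32)
obs 9: x=-3 → posterior Inverse-Gamma(33/2, 2171/32)
obs 10: x=-5/2 → posterior Inverse-Gamma(17, 2315/32)
obs 11: x=3 → posterior Inverse-Gamma(35/2, 2415/32)

k = 11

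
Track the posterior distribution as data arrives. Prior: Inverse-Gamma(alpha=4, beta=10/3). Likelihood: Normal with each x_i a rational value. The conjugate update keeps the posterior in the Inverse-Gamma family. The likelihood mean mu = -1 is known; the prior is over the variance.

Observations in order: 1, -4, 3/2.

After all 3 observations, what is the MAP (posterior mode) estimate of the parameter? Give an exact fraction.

311/156

obs 1: x=1 → posterior Inverse-Gamma(9/2, 16/3)
obs 2: x=-4 → posterior Inverse-Gamma(5, 59/6)
obs 3: x=3/2 → posterior Inverse-Gamma(11/2, 311/24)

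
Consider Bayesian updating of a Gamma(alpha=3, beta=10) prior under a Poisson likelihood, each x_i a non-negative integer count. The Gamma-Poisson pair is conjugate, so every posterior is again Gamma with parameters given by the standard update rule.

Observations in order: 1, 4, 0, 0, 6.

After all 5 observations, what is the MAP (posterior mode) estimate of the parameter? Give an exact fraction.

13/15

obs 1: x=1 → posterior Gamma(4, 11)
obs 2: x=4 → posterior Gamma(8, 12)
obs 3: x=0 → posterior Gamma(8, 13)
obs 4: x=0 → posterior Gamma(8, 14)
obs 5: x=6 → posterior Gamma(14, 15)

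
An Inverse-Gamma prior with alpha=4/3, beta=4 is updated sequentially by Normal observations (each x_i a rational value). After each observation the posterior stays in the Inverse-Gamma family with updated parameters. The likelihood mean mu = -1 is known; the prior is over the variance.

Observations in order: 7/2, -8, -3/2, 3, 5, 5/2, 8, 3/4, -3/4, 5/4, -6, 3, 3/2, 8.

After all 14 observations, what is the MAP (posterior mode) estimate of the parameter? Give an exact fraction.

obs 1: x=7/2 → posterior Inverse-Gamma(11/6, 113/8)
obs 2: x=-8 → posterior Inverse-Gamma(7/3, 309/8)
obs 3: x=-3/2 → posterior Inverse-Gamma(17/6, 155/4)
obs 4: x=3 → posterior Inverse-Gamma(10/3, 187/4)
obs 5: x=5 → posterior Inverse-Gamma(23/6, 259/4)
obs 6: x=5/2 → posterior Inverse-Gamma(13/3, 567/8)
obs 7: x=8 → posterior Inverse-Gamma(29/6, 891/8)
obs 8: x=3/4 → posterior Inverse-Gamma(16/3, 3613/32)
obs 9: x=-3/4 → posterior Inverse-Gamma(35/6, 1807/16)
obs 10: x=5/4 → posterior Inverse-Gamma(19/3, 3695/32)
obs 11: x=-6 → posterior Inverse-Gamma(41/6, 4095/32)
obs 12: x=3 → posterior Inverse-Gamma(22/3, 4351/32)
obs 13: x=3/2 → posterior Inverse-Gamma(47/6, 4451/32)
obs 14: x=8 → posterior Inverse-Gamma(25/3, 5747/32)

2463/128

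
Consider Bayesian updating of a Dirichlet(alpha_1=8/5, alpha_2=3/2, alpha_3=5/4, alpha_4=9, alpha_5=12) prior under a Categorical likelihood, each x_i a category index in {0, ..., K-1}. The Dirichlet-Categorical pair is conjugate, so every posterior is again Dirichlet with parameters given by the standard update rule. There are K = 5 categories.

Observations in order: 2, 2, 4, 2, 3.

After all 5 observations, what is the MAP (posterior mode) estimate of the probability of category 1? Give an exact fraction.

10/507

obs 1: x=2 → posterior Dirichlet(8/5, 3/2, 9/4, 9, 12)
obs 2: x=2 → posterior Dirichlet(8/5, 3/2, 13/4, 9, 12)
obs 3: x=4 → posterior Dirichlet(8/5, 3/2, 13/4, 9, 13)
obs 4: x=2 → posterior Dirichlet(8/5, 3/2, 17/4, 9, 13)
obs 5: x=3 → posterior Dirichlet(8/5, 3/2, 17/4, 10, 13)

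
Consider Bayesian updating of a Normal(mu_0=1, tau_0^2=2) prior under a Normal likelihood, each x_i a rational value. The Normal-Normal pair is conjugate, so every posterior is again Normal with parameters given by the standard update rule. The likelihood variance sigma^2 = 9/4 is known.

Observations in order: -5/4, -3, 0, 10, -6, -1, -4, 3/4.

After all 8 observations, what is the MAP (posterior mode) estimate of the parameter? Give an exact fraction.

-27/73

obs 1: x=-5/4 → posterior Normal(-1/17, 18/17)
obs 2: x=-3 → posterior Normal(-1, 18/25)
obs 3: x=0 → posterior Normal(-25/33, 6/11)
obs 4: x=10 → posterior Normal(55/41, 18/41)
obs 5: x=-6 → posterior Normal(1/7, 18/49)
obs 6: x=-1 → posterior Normal(-1/57, 6/19)
obs 7: x=-4 → posterior Normal(-33/65, 18/65)
obs 8: x=3/4 → posterior Normal(-27/73, 18/73)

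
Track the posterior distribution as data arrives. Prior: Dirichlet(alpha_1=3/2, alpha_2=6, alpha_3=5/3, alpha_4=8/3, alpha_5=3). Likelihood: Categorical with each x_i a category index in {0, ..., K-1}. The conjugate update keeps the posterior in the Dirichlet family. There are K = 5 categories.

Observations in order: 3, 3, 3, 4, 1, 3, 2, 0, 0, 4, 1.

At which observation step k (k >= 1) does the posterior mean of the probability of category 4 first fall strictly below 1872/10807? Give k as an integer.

obs 1: x=3 → posterior Dirichlet(3/2, 6, 5/3, 11/3, 3)
obs 2: x=3 → posterior Dirichlet(3/2, 6, 5/3, 14/3, 3)
obs 3: x=3 → posterior Dirichlet(3/2, 6, 5/3, 17/3, 3)
obs 4: x=4 → posterior Dirichlet(3/2, 6, 5/3, 17/3, 4)
obs 5: x=1 → posterior Dirichlet(3/2, 7, 5/3, 17/3, 4)
obs 6: x=3 → posterior Dirichlet(3/2, 7, 5/3, 20/3, 4)
obs 7: x=2 → posterior Dirichlet(3/2, 7, 8/3, 20/3, 4)
obs 8: x=0 → posterior Dirichlet(5/2, 7, 8/3, 20/3, 4)
obs 9: x=0 → posterior Dirichlet(7/2, 7, 8/3, 20/3, 4)
obs 10: x=4 → posterior Dirichlet(7/2, 7, 8/3, 20/3, 5)
obs 11: x=1 → posterior Dirichlet(7/2, 8, 8/3, 20/3, 5)

k = 3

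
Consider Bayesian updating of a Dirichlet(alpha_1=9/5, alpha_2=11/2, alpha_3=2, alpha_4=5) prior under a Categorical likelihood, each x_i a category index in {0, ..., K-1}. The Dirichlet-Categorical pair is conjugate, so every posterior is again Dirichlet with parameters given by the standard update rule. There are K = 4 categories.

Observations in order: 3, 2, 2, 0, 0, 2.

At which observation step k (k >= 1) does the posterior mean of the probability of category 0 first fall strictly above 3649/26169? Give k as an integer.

k = 4

obs 1: x=3 → posterior Dirichlet(9/5, 11/2, 2, 6)
obs 2: x=2 → posterior Dirichlet(9/5, 11/2, 3, 6)
obs 3: x=2 → posterior Dirichlet(9/5, 11/2, 4, 6)
obs 4: x=0 → posterior Dirichlet(14/5, 11/2, 4, 6)
obs 5: x=0 → posterior Dirichlet(19/5, 11/2, 4, 6)
obs 6: x=2 → posterior Dirichlet(19/5, 11/2, 5, 6)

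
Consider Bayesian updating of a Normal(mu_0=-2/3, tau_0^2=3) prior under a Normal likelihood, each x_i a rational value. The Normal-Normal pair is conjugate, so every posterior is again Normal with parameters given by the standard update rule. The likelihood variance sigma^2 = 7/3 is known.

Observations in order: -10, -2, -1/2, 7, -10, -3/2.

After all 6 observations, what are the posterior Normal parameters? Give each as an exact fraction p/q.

mu_0=-473/183, tau_0^2=21/61

obs 1: x=-10 → posterior Normal(-71/12, 21/16)
obs 2: x=-2 → posterior Normal(-338/75, 21/25)
obs 3: x=-1/2 → posterior Normal(-703/204, 21/34)
obs 4: x=7 → posterior Normal(-325/258, 21/43)
obs 5: x=-10 → posterior Normal(-865/312, 21/52)
obs 6: x=-3/2 → posterior Normal(-473/183, 21/61)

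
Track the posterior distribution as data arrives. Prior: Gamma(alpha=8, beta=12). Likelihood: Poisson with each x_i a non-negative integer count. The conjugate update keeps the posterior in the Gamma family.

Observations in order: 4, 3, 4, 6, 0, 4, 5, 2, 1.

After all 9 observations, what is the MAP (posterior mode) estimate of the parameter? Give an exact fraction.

12/7

obs 1: x=4 → posterior Gamma(12, 13)
obs 2: x=3 → posterior Gamma(15, 14)
obs 3: x=4 → posterior Gamma(19, 15)
obs 4: x=6 → posterior Gamma(25, 16)
obs 5: x=0 → posterior Gamma(25, 17)
obs 6: x=4 → posterior Gamma(29, 18)
obs 7: x=5 → posterior Gamma(34, 19)
obs 8: x=2 → posterior Gamma(36, 20)
obs 9: x=1 → posterior Gamma(37, 21)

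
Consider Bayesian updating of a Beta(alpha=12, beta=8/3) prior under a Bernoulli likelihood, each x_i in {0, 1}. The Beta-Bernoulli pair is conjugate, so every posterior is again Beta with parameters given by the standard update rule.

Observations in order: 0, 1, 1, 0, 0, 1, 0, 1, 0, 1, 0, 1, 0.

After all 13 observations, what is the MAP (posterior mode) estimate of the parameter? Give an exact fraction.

51/77

obs 1: x=0 → posterior Beta(12, 11/3)
obs 2: x=1 → posterior Beta(13, 11/3)
obs 3: x=1 → posterior Beta(14, 11/3)
obs 4: x=0 → posterior Beta(14, 14/3)
obs 5: x=0 → posterior Beta(14, 17/3)
obs 6: x=1 → posterior Beta(15, 17/3)
obs 7: x=0 → posterior Beta(15, 20/3)
obs 8: x=1 → posterior Beta(16, 20/3)
obs 9: x=0 → posterior Beta(16, 23/3)
obs 10: x=1 → posterior Beta(17, 23/3)
obs 11: x=0 → posterior Beta(17, 26/3)
obs 12: x=1 → posterior Beta(18, 26/3)
obs 13: x=0 → posterior Beta(18, 29/3)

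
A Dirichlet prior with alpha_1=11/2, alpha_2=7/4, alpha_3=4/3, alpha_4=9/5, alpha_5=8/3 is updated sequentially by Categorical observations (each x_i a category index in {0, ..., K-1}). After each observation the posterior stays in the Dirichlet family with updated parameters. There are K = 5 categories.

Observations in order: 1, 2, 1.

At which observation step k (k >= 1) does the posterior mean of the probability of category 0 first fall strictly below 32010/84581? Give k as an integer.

k = 2

obs 1: x=1 → posterior Dirichlet(11/2, 11/4, 4/3, 9/5, 8/3)
obs 2: x=2 → posterior Dirichlet(11/2, 11/4, 7/3, 9/5, 8/3)
obs 3: x=1 → posterior Dirichlet(11/2, 15/4, 7/3, 9/5, 8/3)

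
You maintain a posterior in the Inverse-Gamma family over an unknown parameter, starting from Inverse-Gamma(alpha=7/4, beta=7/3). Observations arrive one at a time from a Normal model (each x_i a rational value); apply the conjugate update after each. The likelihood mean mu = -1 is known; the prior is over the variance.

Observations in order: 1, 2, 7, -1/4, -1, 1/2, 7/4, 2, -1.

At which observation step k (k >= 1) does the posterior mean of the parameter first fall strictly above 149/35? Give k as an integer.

k = 2

obs 1: x=1 → posterior Inverse-Gamma(9/4, 13/3)
obs 2: x=2 → posterior Inverse-Gamma(11/4, 53/6)
obs 3: x=7 → posterior Inverse-Gamma(13/4, 245/6)
obs 4: x=-1/4 → posterior Inverse-Gamma(15/4, 3947/96)
obs 5: x=-1 → posterior Inverse-Gamma(17/4, 3947/96)
obs 6: x=1/2 → posterior Inverse-Gamma(19/4, 4055/96)
obs 7: x=7/4 → posterior Inverse-Gamma(21/4, 2209/48)
obs 8: x=2 → posterior Inverse-Gamma(23/4, 2425/48)
obs 9: x=-1 → posterior Inverse-Gamma(25/4, 2425/48)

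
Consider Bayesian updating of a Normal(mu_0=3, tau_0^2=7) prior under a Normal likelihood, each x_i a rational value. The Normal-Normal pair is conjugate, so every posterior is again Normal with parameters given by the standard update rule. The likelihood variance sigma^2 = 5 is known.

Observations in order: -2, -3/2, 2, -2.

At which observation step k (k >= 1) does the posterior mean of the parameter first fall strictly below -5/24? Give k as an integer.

obs 1: x=-2 → posterior Normal(1/12, 35/12)
obs 2: x=-3/2 → posterior Normal(-1/2, 35/19)
obs 3: x=2 → posterior Normal(9/52, 35/26)
obs 4: x=-2 → posterior Normal(-19/66, 35/33)

k = 2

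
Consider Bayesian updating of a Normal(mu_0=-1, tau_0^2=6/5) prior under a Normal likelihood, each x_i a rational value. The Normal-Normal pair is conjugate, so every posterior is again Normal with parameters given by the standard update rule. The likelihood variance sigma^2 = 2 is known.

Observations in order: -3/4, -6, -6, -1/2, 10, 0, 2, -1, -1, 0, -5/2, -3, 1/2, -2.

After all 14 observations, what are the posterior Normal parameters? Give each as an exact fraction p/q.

mu_0=-143/188, tau_0^2=6/47

obs 1: x=-3/4 → posterior Normal(-29/32, 3/4)
obs 2: x=-6 → posterior Normal(-101/44, 6/11)
obs 3: x=-6 → posterior Normal(-173/56, 3/7)
obs 4: x=-1/2 → posterior Normal(-179/68, 6/17)
obs 5: x=10 → posterior Normal(-59/80, 3/10)
obs 6: x=0 → posterior Normal(-59/92, 6/23)
obs 7: x=2 → posterior Normal(-35/104, 3/13)
obs 8: x=-1 → posterior Normal(-47/116, 6/29)
obs 9: x=-1 → posterior Normal(-59/128, 3/16)
obs 10: x=0 → posterior Normal(-59/140, 6/35)
obs 11: x=-5/2 → posterior Normal(-89/152, 3/19)
obs 12: x=-3 → posterior Normal(-125/164, 6/41)
obs 13: x=1/2 → posterior Normal(-119/176, 3/22)
obs 14: x=-2 → posterior Normal(-143/188, 6/47)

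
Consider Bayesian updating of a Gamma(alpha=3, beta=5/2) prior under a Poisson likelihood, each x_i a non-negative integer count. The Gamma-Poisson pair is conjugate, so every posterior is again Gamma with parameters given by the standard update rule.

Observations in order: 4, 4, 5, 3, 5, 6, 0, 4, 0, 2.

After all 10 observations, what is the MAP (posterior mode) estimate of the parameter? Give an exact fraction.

14/5

obs 1: x=4 → posterior Gamma(7, 7/2)
obs 2: x=4 → posterior Gamma(11, 9/2)
obs 3: x=5 → posterior Gamma(16, 11/2)
obs 4: x=3 → posterior Gamma(19, 13/2)
obs 5: x=5 → posterior Gamma(24, 15/2)
obs 6: x=6 → posterior Gamma(30, 17/2)
obs 7: x=0 → posterior Gamma(30, 19/2)
obs 8: x=4 → posterior Gamma(34, 21/2)
obs 9: x=0 → posterior Gamma(34, 23/2)
obs 10: x=2 → posterior Gamma(36, 25/2)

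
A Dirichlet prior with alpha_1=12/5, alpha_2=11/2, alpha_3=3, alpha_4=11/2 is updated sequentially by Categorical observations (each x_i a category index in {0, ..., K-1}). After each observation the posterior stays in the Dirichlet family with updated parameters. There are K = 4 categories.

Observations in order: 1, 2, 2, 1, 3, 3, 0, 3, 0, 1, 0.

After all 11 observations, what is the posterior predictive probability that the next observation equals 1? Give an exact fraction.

obs 1: x=1 → posterior Dirichlet(12/5, 13/2, 3, 11/2)
obs 2: x=2 → posterior Dirichlet(12/5, 13/2, 4, 11/2)
obs 3: x=2 → posterior Dirichlet(12/5, 13/2, 5, 11/2)
obs 4: x=1 → posterior Dirichlet(12/5, 15/2, 5, 11/2)
obs 5: x=3 → posterior Dirichlet(12/5, 15/2, 5, 13/2)
obs 6: x=3 → posterior Dirichlet(12/5, 15/2, 5, 15/2)
obs 7: x=0 → posterior Dirichlet(17/5, 15/2, 5, 15/2)
obs 8: x=3 → posterior Dirichlet(17/5, 15/2, 5, 17/2)
obs 9: x=0 → posterior Dirichlet(22/5, 15/2, 5, 17/2)
obs 10: x=1 → posterior Dirichlet(22/5, 17/2, 5, 17/2)
obs 11: x=0 → posterior Dirichlet(27/5, 17/2, 5, 17/2)

85/274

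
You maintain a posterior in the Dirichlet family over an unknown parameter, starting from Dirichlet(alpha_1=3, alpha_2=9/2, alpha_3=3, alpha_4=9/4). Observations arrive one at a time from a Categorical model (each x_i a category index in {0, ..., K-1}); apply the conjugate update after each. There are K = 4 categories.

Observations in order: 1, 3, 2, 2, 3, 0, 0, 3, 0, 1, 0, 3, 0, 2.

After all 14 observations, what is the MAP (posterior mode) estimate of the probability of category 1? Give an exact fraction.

obs 1: x=1 → posterior Dirichlet(3, 11/2, 3, 9/4)
obs 2: x=3 → posterior Dirichlet(3, 11/2, 3, 13/4)
obs 3: x=2 → posterior Dirichlet(3, 11/2, 4, 13/4)
obs 4: x=2 → posterior Dirichlet(3, 11/2, 5, 13/4)
obs 5: x=3 → posterior Dirichlet(3, 11/2, 5, 17/4)
obs 6: x=0 → posterior Dirichlet(4, 11/2, 5, 17/4)
obs 7: x=0 → posterior Dirichlet(5, 11/2, 5, 17/4)
obs 8: x=3 → posterior Dirichlet(5, 11/2, 5, 21/4)
obs 9: x=0 → posterior Dirichlet(6, 11/2, 5, 21/4)
obs 10: x=1 → posterior Dirichlet(6, 13/2, 5, 21/4)
obs 11: x=0 → posterior Dirichlet(7, 13/2, 5, 21/4)
obs 12: x=3 → posterior Dirichlet(7, 13/2, 5, 25/4)
obs 13: x=0 → posterior Dirichlet(8, 13/2, 5, 25/4)
obs 14: x=2 → posterior Dirichlet(8, 13/2, 6, 25/4)

22/91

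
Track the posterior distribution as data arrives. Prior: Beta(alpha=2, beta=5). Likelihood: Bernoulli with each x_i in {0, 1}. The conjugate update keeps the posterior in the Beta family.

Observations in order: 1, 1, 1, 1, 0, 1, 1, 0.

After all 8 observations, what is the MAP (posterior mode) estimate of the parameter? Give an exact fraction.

obs 1: x=1 → posterior Beta(3, 5)
obs 2: x=1 → posterior Beta(4, 5)
obs 3: x=1 → posterior Beta(5, 5)
obs 4: x=1 → posterior Beta(6, 5)
obs 5: x=0 → posterior Beta(6, 6)
obs 6: x=1 → posterior Beta(7, 6)
obs 7: x=1 → posterior Beta(8, 6)
obs 8: x=0 → posterior Beta(8, 7)

7/13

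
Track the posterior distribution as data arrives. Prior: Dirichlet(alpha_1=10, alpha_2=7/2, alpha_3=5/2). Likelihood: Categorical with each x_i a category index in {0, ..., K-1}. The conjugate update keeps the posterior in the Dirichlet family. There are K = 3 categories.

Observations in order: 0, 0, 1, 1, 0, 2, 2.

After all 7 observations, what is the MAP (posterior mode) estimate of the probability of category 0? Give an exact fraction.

obs 1: x=0 → posterior Dirichlet(11, 7/2, 5/2)
obs 2: x=0 → posterior Dirichlet(12, 7/2, 5/2)
obs 3: x=1 → posterior Dirichlet(12, 9/2, 5/2)
obs 4: x=1 → posterior Dirichlet(12, 11/2, 5/2)
obs 5: x=0 → posterior Dirichlet(13, 11/2, 5/2)
obs 6: x=2 → posterior Dirichlet(13, 11/2, 7/2)
obs 7: x=2 → posterior Dirichlet(13, 11/2, 9/2)

3/5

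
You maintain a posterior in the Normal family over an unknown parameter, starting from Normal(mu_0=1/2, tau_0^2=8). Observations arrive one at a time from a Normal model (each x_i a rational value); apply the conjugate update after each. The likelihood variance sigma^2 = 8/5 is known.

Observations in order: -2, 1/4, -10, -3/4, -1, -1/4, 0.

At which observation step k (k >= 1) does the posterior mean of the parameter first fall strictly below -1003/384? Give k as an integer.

k = 3

obs 1: x=-2 → posterior Normal(-19/12, 4/3)
obs 2: x=1/4 → posterior Normal(-3/4, 8/11)
obs 3: x=-10 → posterior Normal(-233/64, 1/2)
obs 4: x=-3/4 → posterior Normal(-62/21, 8/21)
obs 5: x=-1 → posterior Normal(-67/26, 4/13)
obs 6: x=-1/4 → posterior Normal(-273/124, 8/31)
obs 7: x=0 → posterior Normal(-91/48, 2/9)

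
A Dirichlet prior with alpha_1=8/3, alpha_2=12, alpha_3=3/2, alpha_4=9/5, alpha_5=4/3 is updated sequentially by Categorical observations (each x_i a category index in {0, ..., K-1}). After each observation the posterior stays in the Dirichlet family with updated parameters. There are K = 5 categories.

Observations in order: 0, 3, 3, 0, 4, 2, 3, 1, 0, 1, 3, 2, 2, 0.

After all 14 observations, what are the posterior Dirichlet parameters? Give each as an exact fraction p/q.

obs 1: x=0 → posterior Dirichlet(11/3, 12, 3/2, 9/5, 4/3)
obs 2: x=3 → posterior Dirichlet(11/3, 12, 3/2, 14/5, 4/3)
obs 3: x=3 → posterior Dirichlet(11/3, 12, 3/2, 19/5, 4/3)
obs 4: x=0 → posterior Dirichlet(14/3, 12, 3/2, 19/5, 4/3)
obs 5: x=4 → posterior Dirichlet(14/3, 12, 3/2, 19/5, 7/3)
obs 6: x=2 → posterior Dirichlet(14/3, 12, 5/2, 19/5, 7/3)
obs 7: x=3 → posterior Dirichlet(14/3, 12, 5/2, 24/5, 7/3)
obs 8: x=1 → posterior Dirichlet(14/3, 13, 5/2, 24/5, 7/3)
obs 9: x=0 → posterior Dirichlet(17/3, 13, 5/2, 24/5, 7/3)
obs 10: x=1 → posterior Dirichlet(17/3, 14, 5/2, 24/5, 7/3)
obs 11: x=3 → posterior Dirichlet(17/3, 14, 5/2, 29/5, 7/3)
obs 12: x=2 → posterior Dirichlet(17/3, 14, 7/2, 29/5, 7/3)
obs 13: x=2 → posterior Dirichlet(17/3, 14, 9/2, 29/5, 7/3)
obs 14: x=0 → posterior Dirichlet(20/3, 14, 9/2, 29/5, 7/3)

alpha_1=20/3, alpha_2=14, alpha_3=9/2, alpha_4=29/5, alpha_5=7/3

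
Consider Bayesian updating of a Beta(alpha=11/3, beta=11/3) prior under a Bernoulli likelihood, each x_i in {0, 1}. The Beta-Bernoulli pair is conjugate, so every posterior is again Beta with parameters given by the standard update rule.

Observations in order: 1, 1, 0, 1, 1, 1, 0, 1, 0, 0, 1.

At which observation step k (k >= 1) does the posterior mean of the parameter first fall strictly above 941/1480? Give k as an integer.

obs 1: x=1 → posterior Beta(14/3, 11/3)
obs 2: x=1 → posterior Beta(17/3, 11/3)
obs 3: x=0 → posterior Beta(17/3, 14/3)
obs 4: x=1 → posterior Beta(20/3, 14/3)
obs 5: x=1 → posterior Beta(23/3, 14/3)
obs 6: x=1 → posterior Beta(26/3, 14/3)
obs 7: x=0 → posterior Beta(26/3, 17/3)
obs 8: x=1 → posterior Beta(29/3, 17/3)
obs 9: x=0 → posterior Beta(29/3, 20/3)
obs 10: x=0 → posterior Beta(29/3, 23/3)
obs 11: x=1 → posterior Beta(32/3, 23/3)

k = 6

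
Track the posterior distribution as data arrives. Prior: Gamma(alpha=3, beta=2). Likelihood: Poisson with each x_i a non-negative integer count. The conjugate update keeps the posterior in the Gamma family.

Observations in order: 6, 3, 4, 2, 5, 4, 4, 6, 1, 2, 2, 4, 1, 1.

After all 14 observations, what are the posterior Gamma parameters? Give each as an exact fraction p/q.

obs 1: x=6 → posterior Gamma(9, 3)
obs 2: x=3 → posterior Gamma(12, 4)
obs 3: x=4 → posterior Gamma(16, 5)
obs 4: x=2 → posterior Gamma(18, 6)
obs 5: x=5 → posterior Gamma(23, 7)
obs 6: x=4 → posterior Gamma(27, 8)
obs 7: x=4 → posterior Gamma(31, 9)
obs 8: x=6 → posterior Gamma(37, 10)
obs 9: x=1 → posterior Gamma(38, 11)
obs 10: x=2 → posterior Gamma(40, 12)
obs 11: x=2 → posterior Gamma(42, 13)
obs 12: x=4 → posterior Gamma(46, 14)
obs 13: x=1 → posterior Gamma(47, 15)
obs 14: x=1 → posterior Gamma(48, 16)

alpha=48, beta=16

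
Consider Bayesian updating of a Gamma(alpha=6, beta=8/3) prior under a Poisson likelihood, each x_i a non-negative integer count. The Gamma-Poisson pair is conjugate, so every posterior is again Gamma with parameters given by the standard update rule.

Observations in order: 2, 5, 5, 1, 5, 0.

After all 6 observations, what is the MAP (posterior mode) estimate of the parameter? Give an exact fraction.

69/26

obs 1: x=2 → posterior Gamma(8, 11/3)
obs 2: x=5 → posterior Gamma(13, 14/3)
obs 3: x=5 → posterior Gamma(18, 17/3)
obs 4: x=1 → posterior Gamma(19, 20/3)
obs 5: x=5 → posterior Gamma(24, 23/3)
obs 6: x=0 → posterior Gamma(24, 26/3)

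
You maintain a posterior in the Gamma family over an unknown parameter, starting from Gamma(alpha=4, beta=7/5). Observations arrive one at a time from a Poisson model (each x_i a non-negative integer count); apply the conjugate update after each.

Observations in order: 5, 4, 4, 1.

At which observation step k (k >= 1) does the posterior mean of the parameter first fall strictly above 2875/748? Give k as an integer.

k = 3

obs 1: x=5 → posterior Gamma(9, 12/5)
obs 2: x=4 → posterior Gamma(13, 17/5)
obs 3: x=4 → posterior Gamma(17, 22/5)
obs 4: x=1 → posterior Gamma(18, 27/5)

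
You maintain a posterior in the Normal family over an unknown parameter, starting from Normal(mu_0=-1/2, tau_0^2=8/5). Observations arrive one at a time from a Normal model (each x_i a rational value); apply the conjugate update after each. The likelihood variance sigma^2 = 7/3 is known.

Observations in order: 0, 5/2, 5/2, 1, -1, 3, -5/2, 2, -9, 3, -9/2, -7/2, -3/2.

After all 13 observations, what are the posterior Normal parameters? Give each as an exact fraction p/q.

mu_0=-419/694, tau_0^2=56/347

obs 1: x=0 → posterior Normal(-35/118, 56/59)
obs 2: x=5/2 → posterior Normal(85/166, 56/83)
obs 3: x=5/2 → posterior Normal(205/214, 56/107)
obs 4: x=1 → posterior Normal(253/262, 56/131)
obs 5: x=-1 → posterior Normal(41/62, 56/155)
obs 6: x=3 → posterior Normal(349/358, 56/179)
obs 7: x=-5/2 → posterior Normal(229/406, 8/29)
obs 8: x=2 → posterior Normal(325/454, 56/227)
obs 9: x=-9 → posterior Normal(-107/502, 56/251)
obs 10: x=3 → posterior Normal(37/550, 56/275)
obs 11: x=-9/2 → posterior Normal(-179/598, 56/299)
obs 12: x=-7/2 → posterior Normal(-347/646, 56/323)
obs 13: x=-3/2 → posterior Normal(-419/694, 56/347)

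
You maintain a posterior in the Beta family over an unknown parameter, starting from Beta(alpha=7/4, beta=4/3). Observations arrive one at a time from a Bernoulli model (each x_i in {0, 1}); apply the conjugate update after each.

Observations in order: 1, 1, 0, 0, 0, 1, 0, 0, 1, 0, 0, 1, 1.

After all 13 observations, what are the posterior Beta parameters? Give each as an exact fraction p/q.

obs 1: x=1 → posterior Beta(11/4, 4/3)
obs 2: x=1 → posterior Beta(15/4, 4/3)
obs 3: x=0 → posterior Beta(15/4, 7/3)
obs 4: x=0 → posterior Beta(15/4, 10/3)
obs 5: x=0 → posterior Beta(15/4, 13/3)
obs 6: x=1 → posterior Beta(19/4, 13/3)
obs 7: x=0 → posterior Beta(19/4, 16/3)
obs 8: x=0 → posterior Beta(19/4, 19/3)
obs 9: x=1 → posterior Beta(23/4, 19/3)
obs 10: x=0 → posterior Beta(23/4, 22/3)
obs 11: x=0 → posterior Beta(23/4, 25/3)
obs 12: x=1 → posterior Beta(27/4, 25/3)
obs 13: x=1 → posterior Beta(31/4, 25/3)

alpha=31/4, beta=25/3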